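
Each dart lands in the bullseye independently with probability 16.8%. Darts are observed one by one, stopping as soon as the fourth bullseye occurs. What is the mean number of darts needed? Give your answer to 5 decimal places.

23.80952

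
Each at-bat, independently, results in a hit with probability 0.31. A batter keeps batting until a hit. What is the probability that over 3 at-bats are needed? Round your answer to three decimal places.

Y = number of at-bats to the first success; geometric, p = 0.31.
P(Y > 3) = P(first 3 all fail) = (1−p)^3 = 0.32851

0.329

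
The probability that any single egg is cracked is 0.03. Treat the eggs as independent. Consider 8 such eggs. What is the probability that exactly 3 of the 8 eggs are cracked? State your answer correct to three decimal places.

0.001

X ~ Binomial(n=8, p=0.03).
P(X=3) = C(8,3) · p^3 · (1−p)^5
= 56 · 2.7e-05 · 0.85873 = 0.00130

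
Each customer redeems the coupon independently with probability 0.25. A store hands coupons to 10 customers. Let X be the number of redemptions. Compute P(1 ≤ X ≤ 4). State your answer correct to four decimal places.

X ~ Binomial(10, 0.25); P(1 ≤ X ≤ 4) = Σ C(10,k) p^k (1−p)^(10−k) over k:
  k=1: C(10,1)·0.25^1·0.75^9 = 0.187712
  k=2: C(10,2)·0.25^2·0.75^8 = 0.281568
  k=3: C(10,3)·0.25^3·0.75^7 = 0.250282
  k=4: C(10,4)·0.25^4·0.75^6 = 0.145998
Total = 0.865560

0.8656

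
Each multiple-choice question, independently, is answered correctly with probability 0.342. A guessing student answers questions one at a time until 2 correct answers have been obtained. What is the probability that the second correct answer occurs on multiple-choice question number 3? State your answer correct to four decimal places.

0.1539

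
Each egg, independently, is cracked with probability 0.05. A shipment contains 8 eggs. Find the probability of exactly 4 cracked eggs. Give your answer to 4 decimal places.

X ~ Binomial(n=8, p=0.05).
P(X=4) = C(8,4) · p^4 · (1−p)^4
= 70 · 6.25e-06 · 0.81451 = 0.000356

0.0004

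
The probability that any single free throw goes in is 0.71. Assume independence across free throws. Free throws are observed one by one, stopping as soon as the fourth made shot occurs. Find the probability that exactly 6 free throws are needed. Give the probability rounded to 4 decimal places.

0.2137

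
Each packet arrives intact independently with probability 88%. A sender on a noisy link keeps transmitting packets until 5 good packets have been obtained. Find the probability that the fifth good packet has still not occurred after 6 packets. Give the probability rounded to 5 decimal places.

Needing more than 6 packets ⇔ fewer than 5 successes in the first 6. With X ~ Binomial(6, 0.88), P(Y > 6) = P(X ≤ 4).
  k=0: C(6,0)·0.88^0·0.12^6 = 0.0000030
  k=1: C(6,1)·0.88^1·0.12^5 = 0.0001314
  k=2: C(6,2)·0.88^2·0.12^4 = 0.0024087
  k=3: C(6,3)·0.88^3·0.12^3 = 0.0235517
  k=4: C(6,4)·0.88^4·0.12^2 = 0.1295342
P(X ≤ 4) = 0.1556289

0.15563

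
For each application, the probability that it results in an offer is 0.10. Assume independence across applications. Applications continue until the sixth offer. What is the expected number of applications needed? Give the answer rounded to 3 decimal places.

Y = total applications until the sixth success; negative binomial with r=6, p=0.10.
E[Y] = r / p = 6 / 0.10 = 60.00000

60.000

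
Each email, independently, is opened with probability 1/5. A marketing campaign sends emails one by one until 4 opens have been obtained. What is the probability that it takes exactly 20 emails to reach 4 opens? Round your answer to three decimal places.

Y = trial on which the fourth success occurs; negative binomial, r=4, p=0.20.
P(Y=20) = C(19,3) · p^4 · (1−p)^16
= 969 · 0.0016 · 0.028147 = 0.04364

0.044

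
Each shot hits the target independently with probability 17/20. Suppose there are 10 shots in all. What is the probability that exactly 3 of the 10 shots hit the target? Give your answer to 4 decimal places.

0.0001

X ~ Binomial(n=10, p=0.85).
P(X=3) = C(10,3) · p^3 · (1−p)^7
= 120 · 0.61413 · 1.7086e-06 = 0.000126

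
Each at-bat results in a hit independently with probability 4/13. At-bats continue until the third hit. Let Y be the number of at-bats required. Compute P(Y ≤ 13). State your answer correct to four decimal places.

Finishing within 13 at-bats ⇔ at least 3 successes in the first 13. With X ~ Binomial(13, 0.307692), P(Y ≤ 13) = 1 − P(X ≤ 2).
  k=0: C(13,0)·0.307692^0·0.692308^13 = 0.008392
  k=1: C(13,1)·0.307692^1·0.692308^12 = 0.048490
  k=2: C(13,2)·0.307692^2·0.692308^11 = 0.129306
1 − 0.186188 = 0.813812

0.8138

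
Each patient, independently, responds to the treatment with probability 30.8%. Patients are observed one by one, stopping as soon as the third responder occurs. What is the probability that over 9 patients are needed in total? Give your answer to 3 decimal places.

0.442

Needing more than 9 patients ⇔ fewer than 3 successes in the first 9. With X ~ Binomial(9, 0.308), P(Y > 9) = P(X ≤ 2).
  k=0: C(9,0)·0.308^0·0.692^9 = 0.03639
  k=1: C(9,1)·0.308^1·0.692^8 = 0.14576
  k=2: C(9,2)·0.308^2·0.692^7 = 0.25951
P(X ≤ 2) = 0.44165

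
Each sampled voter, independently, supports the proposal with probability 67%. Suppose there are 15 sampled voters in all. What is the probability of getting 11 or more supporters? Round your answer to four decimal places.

0.4148

X ~ Binomial(15, 0.67); P(X ≥ 11) = Σ C(15,k) p^k (1−p)^(15−k) over k:
  k=11: C(15,11)·0.67^11·0.33^4 = 0.197702
  k=12: C(15,12)·0.67^12·0.33^3 = 0.133798
  k=13: C(15,13)·0.67^13·0.33^2 = 0.062689
  k=14: C(15,14)·0.67^14·0.33^1 = 0.018182
  k=15: C(15,15)·0.67^15·0.33^0 = 0.002461
Total = 0.414833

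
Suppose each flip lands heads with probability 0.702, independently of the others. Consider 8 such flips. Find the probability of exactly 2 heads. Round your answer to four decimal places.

X ~ Binomial(n=8, p=0.702).
P(X=2) = C(8,2) · p^2 · (1−p)^6
= 28 · 0.4928 · 0.00070032 = 0.009663

0.0097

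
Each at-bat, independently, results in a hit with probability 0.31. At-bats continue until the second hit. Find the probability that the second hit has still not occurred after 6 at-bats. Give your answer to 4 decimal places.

0.3988

Needing more than 6 at-bats ⇔ fewer than 2 successes in the first 6. With X ~ Binomial(6, 0.31), P(Y > 6) = P(X ≤ 1).
  k=0: C(6,0)·0.31^0·0.69^6 = 0.107918
  k=1: C(6,1)·0.31^1·0.69^5 = 0.290910
P(X ≤ 1) = 0.398828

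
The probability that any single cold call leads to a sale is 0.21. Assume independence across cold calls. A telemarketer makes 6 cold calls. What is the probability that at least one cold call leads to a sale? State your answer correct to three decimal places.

0.757

P(at least one) = 1 − P(none) = 1 − (1 − 0.21)^6
= 1 − 0.24309 = 0.75691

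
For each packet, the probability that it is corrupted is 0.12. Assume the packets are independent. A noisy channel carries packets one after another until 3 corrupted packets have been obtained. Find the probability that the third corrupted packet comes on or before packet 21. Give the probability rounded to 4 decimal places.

0.4698

Finishing within 21 packets ⇔ at least 3 successes in the first 21. With X ~ Binomial(21, 0.12), P(Y ≤ 21) = 1 − P(X ≤ 2).
  k=0: C(21,0)·0.12^0·0.88^21 = 0.068255
  k=1: C(21,1)·0.12^1·0.88^20 = 0.195458
  k=2: C(21,2)·0.12^2·0.88^19 = 0.266534
1 − 0.530247 = 0.469753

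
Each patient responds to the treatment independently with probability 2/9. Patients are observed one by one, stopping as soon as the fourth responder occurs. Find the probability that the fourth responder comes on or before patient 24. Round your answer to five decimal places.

Finishing within 24 patients ⇔ at least 4 successes in the first 24. With X ~ Binomial(24, 0.222222), P(Y ≤ 24) = 1 − P(X ≤ 3).
  k=0: C(24,0)·0.222222^0·0.777778^24 = 0.0024018
  k=1: C(24,1)·0.222222^1·0.777778^23 = 0.0164693
  k=2: C(24,2)·0.222222^2·0.777778^22 = 0.0541135
  k=3: C(24,3)·0.222222^3·0.777778^21 = 0.1133807
1 − 0.1863653 = 0.8136347

0.81363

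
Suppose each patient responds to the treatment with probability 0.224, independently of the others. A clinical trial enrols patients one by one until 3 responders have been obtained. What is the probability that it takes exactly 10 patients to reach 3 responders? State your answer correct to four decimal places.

Y = trial on which the third success occurs; negative binomial, r=3, p=0.224.
P(Y=10) = C(9,2) · p^3 · (1−p)^7
= 36 · 0.011239 · 0.16945 = 0.068561

0.0686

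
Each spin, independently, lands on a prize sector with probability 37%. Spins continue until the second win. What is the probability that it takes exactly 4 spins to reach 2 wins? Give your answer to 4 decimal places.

0.1630

Y = trial on which the second success occurs; negative binomial, r=2, p=0.37.
P(Y=4) = C(3,1) · p^2 · (1−p)^2
= 3 · 0.1369 · 0.3969 = 0.163007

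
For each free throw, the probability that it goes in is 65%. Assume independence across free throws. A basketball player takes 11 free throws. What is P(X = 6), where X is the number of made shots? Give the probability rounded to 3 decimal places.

0.183

X ~ Binomial(n=11, p=0.65).
P(X=6) = C(11,6) · p^6 · (1−p)^5
= 462 · 0.075419 · 0.0052522 = 0.18300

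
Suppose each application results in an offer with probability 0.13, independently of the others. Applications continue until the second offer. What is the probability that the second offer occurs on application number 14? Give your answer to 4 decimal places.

0.0413

Y = trial on which the second success occurs; negative binomial, r=2, p=0.13.
P(Y=14) = C(13,1) · p^2 · (1−p)^12
= 13 · 0.0169 · 0.18803 = 0.041311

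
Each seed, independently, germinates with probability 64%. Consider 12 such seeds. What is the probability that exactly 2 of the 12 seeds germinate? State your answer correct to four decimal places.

0.0010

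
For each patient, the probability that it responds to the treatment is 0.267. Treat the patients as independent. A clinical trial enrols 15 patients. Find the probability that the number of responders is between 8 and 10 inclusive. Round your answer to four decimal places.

0.0254

X ~ Binomial(15, 0.267); P(8 ≤ X ≤ 10) = Σ C(15,k) p^k (1−p)^(15−k) over k:
  k=8: C(15,8)·0.267^8·0.733^7 = 0.018896
  k=9: C(15,9)·0.267^9·0.733^6 = 0.005353
  k=10: C(15,10)·0.267^10·0.733^5 = 0.001170
Total = 0.025419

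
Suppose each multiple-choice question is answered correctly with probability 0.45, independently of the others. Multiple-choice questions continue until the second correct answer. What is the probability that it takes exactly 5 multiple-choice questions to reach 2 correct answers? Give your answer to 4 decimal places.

Y = trial on which the second success occurs; negative binomial, r=2, p=0.45.
P(Y=5) = C(4,1) · p^2 · (1−p)^3
= 4 · 0.2025 · 0.16637 = 0.134764

0.1348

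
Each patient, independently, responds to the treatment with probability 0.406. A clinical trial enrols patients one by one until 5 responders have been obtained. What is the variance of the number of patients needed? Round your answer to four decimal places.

Y = total patients until the fifth success; negative binomial with r=5, p=0.406.
Var(Y) = r(1−p)/p² = 5·0.594 / 0.406² = 18.017909

18.0179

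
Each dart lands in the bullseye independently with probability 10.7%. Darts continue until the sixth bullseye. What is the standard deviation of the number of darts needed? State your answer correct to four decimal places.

21.6330

Y = total darts until the sixth success; negative binomial with r=6, p=0.107.
SD(Y) = √[r(1−p)/p²] = √(467.988471) = 21.633041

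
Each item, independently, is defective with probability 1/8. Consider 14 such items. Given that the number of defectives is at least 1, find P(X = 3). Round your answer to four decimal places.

X ~ Binomial(14, 0.125). Want P(X=3 | X≥1) = P(X=3) / P(X≥1).
P(X=3) = C(14,3)·0.125^3·0.875^11 = 0.163652
P(X≥1) = 1 − 0.154210 = 0.845790
Ratio = 0.163652 / 0.845790 = 0.193490

0.1935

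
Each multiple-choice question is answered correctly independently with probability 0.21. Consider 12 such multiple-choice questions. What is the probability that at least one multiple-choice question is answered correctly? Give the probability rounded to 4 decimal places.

P(at least one) = 1 − P(none) = 1 − (1 − 0.21)^12
= 1 − 0.059092 = 0.940908

0.9409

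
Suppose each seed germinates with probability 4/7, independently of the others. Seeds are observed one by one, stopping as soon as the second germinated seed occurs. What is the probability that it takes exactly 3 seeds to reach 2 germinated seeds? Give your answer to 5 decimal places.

0.27988

Y = trial on which the second success occurs; negative binomial, r=2, p=0.571429.
P(Y=3) = C(2,1) · p^2 · (1−p)^1
= 2 · 0.32653 · 0.42857 = 0.2798834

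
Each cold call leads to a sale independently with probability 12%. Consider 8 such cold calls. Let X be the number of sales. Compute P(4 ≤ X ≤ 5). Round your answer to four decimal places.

0.0097

X ~ Binomial(8, 0.12); P(4 ≤ X ≤ 5) = Σ C(8,k) p^k (1−p)^(8−k) over k:
  k=4: C(8,4)·0.12^4·0.88^4 = 0.008705
  k=5: C(8,5)·0.12^5·0.88^3 = 0.000950
Total = 0.009654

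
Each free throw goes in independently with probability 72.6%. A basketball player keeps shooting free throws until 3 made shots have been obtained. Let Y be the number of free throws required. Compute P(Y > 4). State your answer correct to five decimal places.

Needing more than 4 free throws ⇔ fewer than 3 successes in the first 4. With X ~ Binomial(4, 0.726), P(Y > 4) = P(X ≤ 2).
  k=0: C(4,0)·0.726^0·0.274^4 = 0.0056364
  k=1: C(4,1)·0.726^1·0.274^3 = 0.0597377
  k=2: C(4,2)·0.726^2·0.274^2 = 0.2374245
P(X ≤ 2) = 0.3027986

0.30280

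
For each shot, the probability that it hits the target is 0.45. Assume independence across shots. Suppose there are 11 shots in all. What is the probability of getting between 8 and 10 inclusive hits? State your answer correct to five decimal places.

0.06081

X ~ Binomial(11, 0.45); P(8 ≤ X ≤ 10) = Σ C(11,k) p^k (1−p)^(11−k) over k:
  k=8: C(11,8)·0.45^8·0.55^3 = 0.0461607
  k=9: C(11,9)·0.45^9·0.55^2 = 0.0125893
  k=10: C(11,10)·0.45^10·0.55^1 = 0.0020601
Total = 0.0608100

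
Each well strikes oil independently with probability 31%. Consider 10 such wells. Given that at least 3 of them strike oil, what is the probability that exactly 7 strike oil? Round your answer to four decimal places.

X ~ Binomial(10, 0.31). Want P(X=7 | X≥3) = P(X=7) / P(X≥3).
P(X=7) = C(10,7)·0.31^7·0.69^3 = 0.010846
P(X≥3) = 1 − 0.024462 − 0.109901 − 0.222192 = 0.643444
Ratio = 0.010846 / 0.643444 = 0.016856

0.0169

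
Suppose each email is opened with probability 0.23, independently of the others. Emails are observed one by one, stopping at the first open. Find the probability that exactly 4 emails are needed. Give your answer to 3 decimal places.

Geometric (trials to first success), p = 0.23.
P(Y = 4) = (1−p)^3 · p = 0.45653 · 0.23 = 0.10500

0.105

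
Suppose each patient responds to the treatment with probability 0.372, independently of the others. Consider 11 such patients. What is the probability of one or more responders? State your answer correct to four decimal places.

0.9940

P(at least one) = 1 − P(none) = 1 − (1 − 0.372)^11
= 1 − 0.005992 = 0.994008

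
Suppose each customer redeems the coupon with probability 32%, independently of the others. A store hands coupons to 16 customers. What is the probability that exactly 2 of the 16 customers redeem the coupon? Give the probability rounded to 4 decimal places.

X ~ Binomial(n=16, p=0.32).
P(X=2) = C(16,2) · p^2 · (1−p)^14
= 120 · 0.1024 · 0.0045199 = 0.055540

0.0555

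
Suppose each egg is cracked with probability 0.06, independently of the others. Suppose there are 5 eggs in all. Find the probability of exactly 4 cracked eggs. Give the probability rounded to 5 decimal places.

0.00006

X ~ Binomial(n=5, p=0.06).
P(X=4) = C(5,4) · p^4 · (1−p)^1
= 5 · 1.296e-05 · 0.94 = 0.0000609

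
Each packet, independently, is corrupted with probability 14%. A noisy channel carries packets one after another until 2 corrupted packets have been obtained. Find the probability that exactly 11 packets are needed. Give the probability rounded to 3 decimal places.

0.050

Y = trial on which the second success occurs; negative binomial, r=2, p=0.14.
P(Y=11) = C(10,1) · p^2 · (1−p)^9
= 10 · 0.0196 · 0.25733 = 0.05044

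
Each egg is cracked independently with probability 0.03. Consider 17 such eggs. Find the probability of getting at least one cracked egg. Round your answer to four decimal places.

0.4042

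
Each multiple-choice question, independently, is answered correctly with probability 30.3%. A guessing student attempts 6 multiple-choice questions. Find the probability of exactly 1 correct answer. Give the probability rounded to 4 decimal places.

X ~ Binomial(n=6, p=0.303).
P(X=1) = C(6,1) · p^1 · (1−p)^5
= 6 · 0.303 · 0.1645 = 0.299060

0.2991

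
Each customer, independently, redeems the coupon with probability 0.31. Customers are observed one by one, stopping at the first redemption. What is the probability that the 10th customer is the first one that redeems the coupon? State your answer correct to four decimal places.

Geometric (trials to first success), p = 0.31.
P(Y = 10) = (1−p)^9 · p = 0.035452 · 0.31 = 0.010990

0.0110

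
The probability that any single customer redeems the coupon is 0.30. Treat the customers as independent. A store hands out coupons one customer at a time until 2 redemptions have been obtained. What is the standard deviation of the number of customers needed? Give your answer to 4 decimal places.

Y = total customers until the second success; negative binomial with r=2, p=0.30.
SD(Y) = √[r(1−p)/p²] = √(15.555556) = 3.944053

3.9441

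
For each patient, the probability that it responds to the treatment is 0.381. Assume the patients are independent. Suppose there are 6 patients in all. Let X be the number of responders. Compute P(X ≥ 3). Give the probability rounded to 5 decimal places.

0.41633

X ~ Binomial(6, 0.381); P(X ≥ 3) = Σ C(6,k) p^k (1−p)^(6−k) over k:
  k=3: C(6,3)·0.381^3·0.619^3 = 0.2623475
  k=4: C(6,4)·0.381^4·0.619^2 = 0.1211079
  k=5: C(6,5)·0.381^5·0.619^1 = 0.0298172
  k=6: C(6,6)·0.381^6·0.619^0 = 0.0030588
Total = 0.4163313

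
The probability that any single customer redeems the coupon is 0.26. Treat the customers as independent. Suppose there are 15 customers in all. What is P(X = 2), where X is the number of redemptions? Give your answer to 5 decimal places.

0.14163

X ~ Binomial(n=15, p=0.26).
P(X=2) = C(15,2) · p^2 · (1−p)^13
= 105 · 0.0676 · 0.019953 = 0.1416277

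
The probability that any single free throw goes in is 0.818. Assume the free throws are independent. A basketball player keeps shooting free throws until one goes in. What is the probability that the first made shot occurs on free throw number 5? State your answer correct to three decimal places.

Geometric (trials to first success), p = 0.818.
P(Y = 5) = (1−p)^4 · p = 0.0010972 · 0.818 = 0.00090

0.001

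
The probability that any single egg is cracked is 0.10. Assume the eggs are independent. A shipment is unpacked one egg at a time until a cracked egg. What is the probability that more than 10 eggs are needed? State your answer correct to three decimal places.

0.349

Y = number of eggs to the first success; geometric, p = 0.10.
P(Y > 10) = P(first 10 all fail) = (1−p)^10 = 0.34868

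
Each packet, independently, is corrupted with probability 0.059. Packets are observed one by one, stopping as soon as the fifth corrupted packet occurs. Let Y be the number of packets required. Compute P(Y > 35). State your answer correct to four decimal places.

Needing more than 35 packets ⇔ fewer than 5 successes in the first 35. With X ~ Binomial(35, 0.059), P(Y > 35) = P(X ≤ 4).
  k=0: C(35,0)·0.059^0·0.941^35 = 0.119025
  k=1: C(35,1)·0.059^1·0.941^34 = 0.261196
  k=2: C(35,2)·0.059^2·0.941^33 = 0.278406
  k=3: C(35,3)·0.059^3·0.941^32 = 0.192014
  k=4: C(35,4)·0.059^4·0.941^31 = 0.096313
P(X ≤ 4) = 0.946955

0.9470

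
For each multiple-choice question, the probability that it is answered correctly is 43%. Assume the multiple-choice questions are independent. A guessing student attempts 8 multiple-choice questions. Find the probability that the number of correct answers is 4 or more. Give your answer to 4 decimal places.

X ~ Binomial(8, 0.43); P(X ≥ 4) = Σ C(8,k) p^k (1−p)^(8−k) over k:
  k=4: C(8,4)·0.43^4·0.57^4 = 0.252622
  k=5: C(8,5)·0.43^5·0.57^3 = 0.152460
  k=6: C(8,6)·0.43^6·0.57^2 = 0.057507
  k=7: C(8,7)·0.43^7·0.57^1 = 0.012395
  k=8: C(8,8)·0.43^8·0.57^0 = 0.001169
Total = 0.476152

0.4762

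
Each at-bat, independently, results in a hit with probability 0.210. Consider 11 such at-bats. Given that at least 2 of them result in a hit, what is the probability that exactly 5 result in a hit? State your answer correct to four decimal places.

X ~ Binomial(11, 0.21). Want P(X=5 | X≥2) = P(X=5) / P(X≥2).
P(X=5) = C(11,5)·0.21^5·0.79^6 = 0.045867
P(X≥2) = 1 − 0.074799 − 0.218717 = 0.706483
Ratio = 0.045867 / 0.706483 = 0.064923

0.0649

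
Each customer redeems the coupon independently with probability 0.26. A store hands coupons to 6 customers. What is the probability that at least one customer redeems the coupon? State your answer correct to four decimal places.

P(at least one) = 1 − P(none) = 1 − (1 − 0.26)^6
= 1 − 0.164206 = 0.835794

0.8358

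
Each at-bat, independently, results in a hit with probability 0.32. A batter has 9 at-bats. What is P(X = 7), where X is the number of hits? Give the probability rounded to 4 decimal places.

0.0057

X ~ Binomial(n=9, p=0.32).
P(X=7) = C(9,7) · p^7 · (1−p)^2
= 36 · 0.0003436 · 0.4624 = 0.005720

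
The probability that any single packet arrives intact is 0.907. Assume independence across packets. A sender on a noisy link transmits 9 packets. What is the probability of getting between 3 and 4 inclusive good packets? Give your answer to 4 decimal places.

0.0006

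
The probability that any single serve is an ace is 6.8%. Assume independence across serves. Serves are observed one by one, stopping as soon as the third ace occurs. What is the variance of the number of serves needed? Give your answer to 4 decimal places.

Y = total serves until the third success; negative binomial with r=3, p=0.068.
Var(Y) = r(1−p)/p² = 3·0.932 / 0.068² = 604.671280

604.6713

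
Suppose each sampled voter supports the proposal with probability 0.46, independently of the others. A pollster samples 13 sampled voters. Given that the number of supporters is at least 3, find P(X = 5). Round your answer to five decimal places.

X ~ Binomial(13, 0.46). Want P(X=5 | X≥3) = P(X=5) / P(X≥3).
P(X=5) = C(13,5)·0.46^5·0.54^8 = 0.1916540
P(X≥3) = 1 − 0.0003320 − 0.0036764 − 0.0187906 = 0.9772009
Ratio = 0.1916540 / 0.9772009 = 0.1961254

0.19613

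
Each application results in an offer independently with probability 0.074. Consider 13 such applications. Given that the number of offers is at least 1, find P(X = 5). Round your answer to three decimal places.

X ~ Binomial(13, 0.074). Want P(X=5 | X≥1) = P(X=5) / P(X≥1).
P(X=5) = C(13,5)·0.074^5·0.926^8 = 0.00154
P(X≥1) = 1 − 0.36808 = 0.63192
Ratio = 0.00154 / 0.63192 = 0.00244

0.002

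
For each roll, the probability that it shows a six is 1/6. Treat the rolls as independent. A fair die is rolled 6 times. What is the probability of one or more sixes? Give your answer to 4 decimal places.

P(at least one) = 1 − P(none) = 1 − (1 − 0.166667)^6
= 1 − 0.334898 = 0.665102

0.6651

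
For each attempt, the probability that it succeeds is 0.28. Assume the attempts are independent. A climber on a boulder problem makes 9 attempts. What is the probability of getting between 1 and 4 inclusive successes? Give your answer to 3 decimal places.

0.872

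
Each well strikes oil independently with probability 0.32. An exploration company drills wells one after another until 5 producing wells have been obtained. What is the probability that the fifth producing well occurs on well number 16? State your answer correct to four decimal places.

Y = trial on which the fifth success occurs; negative binomial, r=5, p=0.32.
P(Y=16) = C(15,4) · p^5 · (1−p)^11
= 1365 · 0.0033554 · 0.014375 = 0.065839

0.0658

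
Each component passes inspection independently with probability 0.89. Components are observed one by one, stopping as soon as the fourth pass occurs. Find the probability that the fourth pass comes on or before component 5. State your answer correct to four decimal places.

Finishing within 5 components ⇔ at least 4 successes in the first 5. With X ~ Binomial(5, 0.89), P(Y ≤ 5) = 1 − P(X ≤ 3).
  k=0: C(5,0)·0.89^0·0.11^5 = 0.000016
  k=1: C(5,1)·0.89^1·0.11^4 = 0.000652
  k=2: C(5,2)·0.89^2·0.11^3 = 0.010543
  k=3: C(5,3)·0.89^3·0.11^2 = 0.085301
1 − 0.096512 = 0.903488

0.9035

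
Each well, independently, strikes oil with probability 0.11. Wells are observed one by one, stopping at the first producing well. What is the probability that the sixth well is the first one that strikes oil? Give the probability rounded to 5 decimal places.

Geometric (trials to first success), p = 0.11.
P(Y = 6) = (1−p)^5 · p = 0.55841 · 0.11 = 0.0614247

0.06142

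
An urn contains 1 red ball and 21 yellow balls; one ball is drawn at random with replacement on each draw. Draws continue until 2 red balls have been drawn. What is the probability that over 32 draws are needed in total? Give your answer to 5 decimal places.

0.56957

Needing more than 32 draws ⇔ fewer than 2 successes in the first 32. With X ~ Binomial(32, 0.045455), P(Y > 32) = P(X ≤ 1).
  k=0: C(32,0)·0.045455^0·0.954545^32 = 0.2256793
  k=1: C(32,1)·0.045455^1·0.954545^31 = 0.3438922
P(X ≤ 1) = 0.5695715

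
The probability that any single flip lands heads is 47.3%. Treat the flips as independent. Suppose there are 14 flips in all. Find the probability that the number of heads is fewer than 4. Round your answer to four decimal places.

X ~ Binomial(14, 0.473); P(X ≤ 3) = Σ C(14,k) p^k (1−p)^(14−k) over k:
  k=0: C(14,0)·0.473^0·0.527^14 = 0.000127
  k=1: C(14,1)·0.473^1·0.527^13 = 0.001602
  k=2: C(14,2)·0.473^2·0.527^12 = 0.009343
  k=3: C(14,3)·0.473^3·0.527^11 = 0.033543
Total = 0.044615

0.0446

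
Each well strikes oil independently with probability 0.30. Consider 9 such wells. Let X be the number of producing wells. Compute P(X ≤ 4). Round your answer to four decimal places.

0.9012

X ~ Binomial(9, 0.30); P(X ≤ 4) = Σ C(9,k) p^k (1−p)^(9−k) over k:
  k=0: C(9,0)·0.30^0·0.70^9 = 0.040354
  k=1: C(9,1)·0.30^1·0.70^8 = 0.155650
  k=2: C(9,2)·0.30^2·0.70^7 = 0.266828
  k=3: C(9,3)·0.30^3·0.70^6 = 0.266828
  k=4: C(9,4)·0.30^4·0.70^5 = 0.171532
Total = 0.901191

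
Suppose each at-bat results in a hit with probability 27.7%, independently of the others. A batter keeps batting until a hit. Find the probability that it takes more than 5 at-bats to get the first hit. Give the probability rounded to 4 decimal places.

0.1976

Y = number of at-bats to the first success; geometric, p = 0.277.
P(Y > 5) = P(first 5 all fail) = (1−p)^5 = 0.197557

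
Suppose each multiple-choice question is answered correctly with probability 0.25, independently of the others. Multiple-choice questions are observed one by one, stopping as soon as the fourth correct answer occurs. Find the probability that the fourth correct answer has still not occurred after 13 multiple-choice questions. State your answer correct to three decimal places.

0.584

Needing more than 13 multiple-choice questions ⇔ fewer than 4 successes in the first 13. With X ~ Binomial(13, 0.25), P(Y > 13) = P(X ≤ 3).
  k=0: C(13,0)·0.25^0·0.75^13 = 0.02376
  k=1: C(13,1)·0.25^1·0.75^12 = 0.10295
  k=2: C(13,2)·0.25^2·0.75^11 = 0.20590
  k=3: C(13,3)·0.25^3·0.75^10 = 0.25165
P(X ≤ 3) = 0.58425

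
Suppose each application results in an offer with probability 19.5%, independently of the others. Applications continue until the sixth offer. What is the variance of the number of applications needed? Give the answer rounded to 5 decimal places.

Y = total applications until the sixth success; negative binomial with r=6, p=0.195.
Var(Y) = r(1−p)/p² = 6·0.805 / 0.195² = 127.0216963

127.02170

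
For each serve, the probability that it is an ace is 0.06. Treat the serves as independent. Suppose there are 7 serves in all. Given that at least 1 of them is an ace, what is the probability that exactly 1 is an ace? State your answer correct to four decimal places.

0.8243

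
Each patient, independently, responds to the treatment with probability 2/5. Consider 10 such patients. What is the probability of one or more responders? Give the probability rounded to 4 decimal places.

P(at least one) = 1 − P(none) = 1 − (1 − 0.40)^10
= 1 − 0.006047 = 0.993953

0.9940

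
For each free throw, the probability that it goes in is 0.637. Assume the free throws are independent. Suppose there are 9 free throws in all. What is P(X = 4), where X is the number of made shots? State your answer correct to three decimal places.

X ~ Binomial(n=9, p=0.637).
P(X=4) = C(9,4) · p^4 · (1−p)^5
= 126 · 0.16465 · 0.0063028 = 0.13076

0.131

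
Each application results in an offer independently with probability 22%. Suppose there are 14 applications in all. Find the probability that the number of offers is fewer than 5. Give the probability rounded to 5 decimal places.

0.82353

X ~ Binomial(14, 0.22); P(X ≤ 4) = Σ C(14,k) p^k (1−p)^(14−k) over k:
  k=0: C(14,0)·0.22^0·0.78^14 = 0.0308549
  k=1: C(14,1)·0.22^1·0.78^13 = 0.1218374
  k=2: C(14,2)·0.22^2·0.78^12 = 0.2233685
  k=3: C(14,3)·0.22^3·0.78^11 = 0.2520055
  k=4: C(14,4)·0.22^4·0.78^10 = 0.1954658
Total = 0.8235322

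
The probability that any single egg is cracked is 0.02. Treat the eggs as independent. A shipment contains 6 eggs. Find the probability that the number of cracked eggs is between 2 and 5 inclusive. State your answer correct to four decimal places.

X ~ Binomial(6, 0.02); P(2 ≤ X ≤ 5) = Σ C(6,k) p^k (1−p)^(6−k) over k:
  k=2: C(6,2)·0.02^2·0.98^4 = 0.005534
  k=3: C(6,3)·0.02^3·0.98^3 = 0.000151
  k=4: C(6,4)·0.02^4·0.98^2 = 0.000002
  k=5: C(6,5)·0.02^5·0.98^1 = 0.000000
Total = 0.005687

0.0057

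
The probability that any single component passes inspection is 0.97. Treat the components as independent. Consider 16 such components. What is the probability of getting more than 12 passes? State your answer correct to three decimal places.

X ~ Binomial(16, 0.97); P(X ≥ 13) = Σ C(16,k) p^k (1−p)^(16−k) over k:
  k=13: C(16,13)·0.97^13·0.03^3 = 0.01018
  k=14: C(16,14)·0.97^14·0.03^2 = 0.07051
  k=15: C(16,15)·0.97^15·0.03^1 = 0.30396
  k=16: C(16,16)·0.97^16·0.03^0 = 0.61425
Total = 0.99890

0.999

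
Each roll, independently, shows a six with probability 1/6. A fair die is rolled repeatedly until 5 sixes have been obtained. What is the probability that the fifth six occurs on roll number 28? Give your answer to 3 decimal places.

Y = trial on which the fifth success occurs; negative binomial, r=5, p=0.166667.
P(Y=28) = C(27,4) · p^5 · (1−p)^23
= 17550 · 0.0001286 · 0.015095 = 0.03407

0.034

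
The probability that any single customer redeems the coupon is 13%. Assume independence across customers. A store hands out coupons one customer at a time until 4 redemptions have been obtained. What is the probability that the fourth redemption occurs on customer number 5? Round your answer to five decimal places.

0.00099

Y = trial on which the fourth success occurs; negative binomial, r=4, p=0.13.
P(Y=5) = C(4,3) · p^4 · (1−p)^1
= 4 · 0.00028561 · 0.87 = 0.0009939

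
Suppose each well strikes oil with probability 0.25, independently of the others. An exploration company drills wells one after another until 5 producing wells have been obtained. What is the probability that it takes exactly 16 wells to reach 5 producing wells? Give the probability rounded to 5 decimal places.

Y = trial on which the fifth success occurs; negative binomial, r=5, p=0.25.
P(Y=16) = C(15,4) · p^5 · (1−p)^11
= 1365 · 0.00097656 · 0.042235 = 0.0562998

0.05630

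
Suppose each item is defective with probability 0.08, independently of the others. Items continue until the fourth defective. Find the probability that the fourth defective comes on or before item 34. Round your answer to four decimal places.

0.2875

Finishing within 34 items ⇔ at least 4 successes in the first 34. With X ~ Binomial(34, 0.08), P(Y ≤ 34) = 1 − P(X ≤ 3).
  k=0: C(34,0)·0.08^0·0.92^34 = 0.058720
  k=1: C(34,1)·0.08^1·0.92^33 = 0.173607
  k=2: C(34,2)·0.08^2·0.92^32 = 0.249088
  k=3: C(34,3)·0.08^3·0.92^31 = 0.231038
1 − 0.712454 = 0.287546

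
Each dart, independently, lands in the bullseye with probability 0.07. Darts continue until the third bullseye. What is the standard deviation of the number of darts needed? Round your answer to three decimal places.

Y = total darts until the third success; negative binomial with r=3, p=0.07.
SD(Y) = √[r(1−p)/p²] = √(569.38776) = 23.86185

23.862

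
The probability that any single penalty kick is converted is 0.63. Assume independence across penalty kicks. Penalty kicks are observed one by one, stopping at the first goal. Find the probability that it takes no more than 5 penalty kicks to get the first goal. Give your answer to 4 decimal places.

0.9931

Y = number of penalty kicks to the first success; geometric, p = 0.63.
P(Y ≤ 5) = 1 − (1−p)^5 = 1 − 0.006934 = 0.993066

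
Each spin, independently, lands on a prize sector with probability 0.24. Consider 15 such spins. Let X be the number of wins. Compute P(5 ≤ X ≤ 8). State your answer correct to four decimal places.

X ~ Binomial(15, 0.24); P(5 ≤ X ≤ 8) = Σ C(15,k) p^k (1−p)^(15−k) over k:
  k=5: C(15,5)·0.24^5·0.76^10 = 0.153726
  k=6: C(15,6)·0.24^6·0.76^9 = 0.080908
  k=7: C(15,7)·0.24^7·0.76^8 = 0.032850
  k=8: C(15,8)·0.24^8·0.76^7 = 0.010374
Total = 0.277858

0.2779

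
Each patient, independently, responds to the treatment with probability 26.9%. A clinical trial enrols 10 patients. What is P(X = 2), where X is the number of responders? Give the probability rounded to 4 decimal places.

X ~ Binomial(n=10, p=0.269).
P(X=2) = C(10,2) · p^2 · (1−p)^8
= 45 · 0.072361 · 0.081534 = 0.265495

0.2655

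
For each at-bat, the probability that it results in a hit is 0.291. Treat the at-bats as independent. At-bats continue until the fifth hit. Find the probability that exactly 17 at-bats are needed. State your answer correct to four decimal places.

Y = trial on which the fifth success occurs; negative binomial, r=5, p=0.291.
P(Y=17) = C(16,4) · p^5 · (1−p)^12
= 1820 · 0.0020867 · 0.016134 = 0.061276

0.0613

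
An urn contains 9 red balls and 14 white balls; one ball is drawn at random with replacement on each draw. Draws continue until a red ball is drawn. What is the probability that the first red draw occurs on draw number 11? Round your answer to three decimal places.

Geometric (trials to first success), p = 0.391304.
P(Y = 11) = (1−p)^10 · p = 0.0069824 · 0.391304 = 0.00273

0.003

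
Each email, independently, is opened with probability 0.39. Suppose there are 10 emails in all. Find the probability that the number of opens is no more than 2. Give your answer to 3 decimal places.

0.184

X ~ Binomial(10, 0.39); P(X ≤ 2) = Σ C(10,k) p^k (1−p)^(10−k) over k:
  k=0: C(10,0)·0.39^0·0.61^10 = 0.00713
  k=1: C(10,1)·0.39^1·0.61^9 = 0.04561
  k=2: C(10,2)·0.39^2·0.61^8 = 0.13121
Total = 0.18395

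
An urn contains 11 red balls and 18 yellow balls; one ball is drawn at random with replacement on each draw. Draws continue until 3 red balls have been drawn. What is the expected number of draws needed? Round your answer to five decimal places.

Y = total draws until the third success; negative binomial with r=3, p=0.379310.
E[Y] = r / p = 3 / 0.379310 = 7.9090909

7.90909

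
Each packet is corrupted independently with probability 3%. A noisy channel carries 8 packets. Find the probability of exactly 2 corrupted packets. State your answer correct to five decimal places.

X ~ Binomial(n=8, p=0.03).
P(X=2) = C(8,2) · p^2 · (1−p)^6
= 28 · 0.0009 · 0.83297 = 0.0209909

0.02099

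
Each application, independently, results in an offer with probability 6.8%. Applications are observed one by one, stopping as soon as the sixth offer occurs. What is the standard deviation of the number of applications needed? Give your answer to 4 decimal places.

Y = total applications until the sixth success; negative binomial with r=6, p=0.068.
SD(Y) = √[r(1−p)/p²] = √(1209.342561) = 34.775603

34.7756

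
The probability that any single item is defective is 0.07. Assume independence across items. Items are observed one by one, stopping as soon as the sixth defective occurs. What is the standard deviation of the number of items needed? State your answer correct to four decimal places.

33.7457

Y = total items until the sixth success; negative binomial with r=6, p=0.07.
SD(Y) = √[r(1−p)/p²] = √(1138.775510) = 33.745748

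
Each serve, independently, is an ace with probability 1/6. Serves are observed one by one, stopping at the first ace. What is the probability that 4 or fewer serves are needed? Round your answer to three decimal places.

Y = number of serves to the first success; geometric, p = 0.166667.
P(Y ≤ 4) = 1 − (1−p)^4 = 1 − 0.48225 = 0.51775

0.518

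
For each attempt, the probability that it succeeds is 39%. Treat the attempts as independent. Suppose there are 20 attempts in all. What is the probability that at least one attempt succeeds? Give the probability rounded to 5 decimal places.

0.99995

P(at least one) = 1 − P(none) = 1 − (1 − 0.39)^20
= 1 − 0.0000509 = 0.9999491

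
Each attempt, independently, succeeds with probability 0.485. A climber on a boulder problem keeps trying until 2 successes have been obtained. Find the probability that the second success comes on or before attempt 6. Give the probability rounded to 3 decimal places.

0.876

Finishing within 6 attempts ⇔ at least 2 successes in the first 6. With X ~ Binomial(6, 0.485), P(Y ≤ 6) = 1 − P(X ≤ 1).
  k=0: C(6,0)·0.485^0·0.515^6 = 0.01866
  k=1: C(6,1)·0.485^1·0.515^5 = 0.10542
1 − 0.12408 = 0.87592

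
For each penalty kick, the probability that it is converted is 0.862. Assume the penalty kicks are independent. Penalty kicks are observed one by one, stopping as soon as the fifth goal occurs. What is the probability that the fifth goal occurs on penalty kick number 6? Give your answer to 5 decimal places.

0.32839

Y = trial on which the fifth success occurs; negative binomial, r=5, p=0.862.
P(Y=6) = C(5,4) · p^5 · (1−p)^1
= 5 · 0.47592 · 0.138 = 0.3283866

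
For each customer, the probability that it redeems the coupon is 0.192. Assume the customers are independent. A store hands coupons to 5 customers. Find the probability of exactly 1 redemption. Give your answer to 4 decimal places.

X ~ Binomial(n=5, p=0.192).
P(X=1) = C(5,1) · p^1 · (1−p)^4
= 5 · 0.192 · 0.42623 = 0.409182

0.4092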